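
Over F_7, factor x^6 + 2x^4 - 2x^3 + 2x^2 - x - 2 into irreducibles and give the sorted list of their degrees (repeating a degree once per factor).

1, 1, 2, 2

Write g(x) = x^6 + 2x^4 - 2x^3 + 2x^2 - x - 2.
Linear factors from roots: (x - 1), (x - 2).
Complete factorization: g(x) = (x - 2)·(x - 1)·(x^2 - 3)·(x^2 + 3x - 2).
Factor degrees with multiplicity: 1 + 1 + 2 + 2 = 6.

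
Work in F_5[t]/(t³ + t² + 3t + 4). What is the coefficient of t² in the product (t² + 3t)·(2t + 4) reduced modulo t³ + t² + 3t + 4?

3

Multiply in F_5[t]: (t² + 3t)·(2t + 4) = 2t³ + 2t.
Reduce using t³ ≡ 4t² + 2t + 1 (mod t³ + t² + 3t + 4).
Reduced: 3t² + t + 2.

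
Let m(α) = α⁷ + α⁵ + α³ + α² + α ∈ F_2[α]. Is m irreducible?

Check for roots in F_2: m(0) = 0 → root; m(1) = 1.
m(0) = 0, so (α) divides m(α); m is reducible.

No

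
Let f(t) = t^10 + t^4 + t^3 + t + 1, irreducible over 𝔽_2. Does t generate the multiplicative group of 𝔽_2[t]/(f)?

Yes

|GF(2^10)^×| = 2^10 − 1 = 1023. Prime factorization: 1023 = 3·11·31.
f is primitive ⇔ t has order 1023 in GF(2)[t]/(f), i.e. t^(1023/q) ≠ 1 for each prime q | 1023.
t^(341) mod f = t^9 + t^6 + t^5 + t^4 + t^3 + t^2.
t^(93) mod f = t^9 + t^2 + t + 1.
t^(33) mod f = t^9 + t^8 + t^7 + t^4 + t^3 + t^2 + 1.
None equal 1, so t has full order 1023; f is primitive.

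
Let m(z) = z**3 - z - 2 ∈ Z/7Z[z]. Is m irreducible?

Check for roots in Z/7Z: m(0) = 5; m(1) = 5; m(2) = 4; m(3) = 1; m(4) = 2; m(5) = 6; m(6) = 5.
No roots. A degree-3 polynomial over a field with no linear factor is irreducible.

Yes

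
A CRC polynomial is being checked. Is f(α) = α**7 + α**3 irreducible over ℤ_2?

Check for roots in ℤ_2: f(0) = 0 → root; f(1) = 0 → root.
f(0) = 0, so (α) divides f(α); f is reducible.

No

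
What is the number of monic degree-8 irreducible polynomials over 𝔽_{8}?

The number of monic irreducibles of degree 8 over GF(8) is (1/8)·Σ_{d∣8} μ(8/d) 8^d.
Divisors of 8: 1, 2, 4, 8; μ(8/d) for each: 0, 0, -1, 1.
Σ = − 8^4 + 8^8 = 16773120.
N = 16773120/8 = 2096640.

2096640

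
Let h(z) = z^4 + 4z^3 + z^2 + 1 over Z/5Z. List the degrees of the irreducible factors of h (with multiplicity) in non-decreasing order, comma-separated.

Roots in Z/5Z: h(0) = 1; h(1) = 2; h(2) = 3; h(3) = 4; h(4) = 4.
Complete factorization: h(z) = (z^4 + 4z^3 + z^2 + 1).
Factor degrees with multiplicity: 4 = 4.

4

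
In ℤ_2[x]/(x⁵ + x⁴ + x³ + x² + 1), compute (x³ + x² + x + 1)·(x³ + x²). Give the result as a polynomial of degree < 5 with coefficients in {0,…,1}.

Multiply in ℤ_2[x]: (x³ + x² + x + 1)·(x³ + x²) = x⁶ + x².
Reduce using x⁵ ≡ x⁴ + x³ + x² + 1 (mod x⁵ + x⁴ + x³ + x² + 1).
Reduced: x + 1.

x + 1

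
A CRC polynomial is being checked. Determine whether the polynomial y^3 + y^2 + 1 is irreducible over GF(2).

Yes

Write f(y) = y^3 + y^2 + 1.
Check for roots in GF(2): f(0) = 1; f(1) = 1.
No roots. A degree-3 polynomial over a field with no linear factor is irreducible.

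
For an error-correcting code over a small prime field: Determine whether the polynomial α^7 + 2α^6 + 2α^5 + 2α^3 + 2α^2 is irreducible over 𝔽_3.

No

Write h(α) = α^7 + 2α^6 + 2α^5 + 2α^3 + 2α^2.
Check for roots in 𝔽_3: h(0) = 0 → root; h(1) = 0 → root; h(2) = 2.
h(0) = 0, so (α) divides h(α); h is reducible.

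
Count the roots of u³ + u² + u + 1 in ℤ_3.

Write P(u) = u³ + u² + u + 1.
Evaluate at each of the 3 elements of ℤ_3:
P(0) = 1; P(1) = 1; P(2) = 0 → root.
Roots: {2}.

1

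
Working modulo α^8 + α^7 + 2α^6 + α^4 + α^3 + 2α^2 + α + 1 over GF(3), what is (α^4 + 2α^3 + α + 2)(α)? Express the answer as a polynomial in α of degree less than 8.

α^5 + 2α^4 + α^2 + 2α

Multiply in GF(3)[α]: (α^4 + 2α^3 + α + 2)·(α) = α^5 + 2α^4 + α^2 + 2α.
Reduced: α^5 + 2α^4 + α^2 + 2α.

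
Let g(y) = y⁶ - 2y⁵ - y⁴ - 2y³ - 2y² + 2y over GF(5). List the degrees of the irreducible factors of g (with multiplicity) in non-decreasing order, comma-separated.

1, 1, 2, 2

Roots in GF(5): g(0) = 0 → root; g(1) = 1; g(2) = 4; g(3) = 1; g(4) = 0 → root.
Linear factors from roots: (y), (y + 1).
Complete factorization: g(y) = (y)·(y + 1)·(y² - 2)·(y² + 2y - 1).
Factor degrees with multiplicity: 1 + 1 + 2 + 2 = 6.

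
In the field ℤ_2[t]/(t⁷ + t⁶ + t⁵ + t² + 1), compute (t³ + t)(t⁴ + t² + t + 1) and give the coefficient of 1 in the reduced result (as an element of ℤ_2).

1

Multiply in ℤ_2[t]: (t³ + t)·(t⁴ + t² + t + 1) = t⁷ + t⁴ + t² + t.
Reduce using t⁷ ≡ t⁶ + t⁵ + t² + 1 (mod t⁷ + t⁶ + t⁵ + t² + 1).
Reduced: t⁶ + t⁵ + t⁴ + t + 1.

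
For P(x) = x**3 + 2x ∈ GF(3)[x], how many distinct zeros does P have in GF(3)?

3

Evaluate at each of the 3 elements of GF(3):
P(0) = 0 → root; P(1) = 0 → root; P(2) = 0 → root.
Roots: {0, 1, 2}.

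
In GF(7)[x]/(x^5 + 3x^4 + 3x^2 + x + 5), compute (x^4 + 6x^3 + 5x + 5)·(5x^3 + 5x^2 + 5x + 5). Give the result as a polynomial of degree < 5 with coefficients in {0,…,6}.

Multiply in GF(7)[x]: (x^4 + 6x^3 + 5x + 5)·(5x^3 + 5x^2 + 5x + 5) = 5x^7 + 4x^4 + 3x^3 + x^2 + x + 4.
Reduce using x^5 ≡ 4x^4 + 4x^2 + 6x + 2 (mod x^5 + 3x^4 + 3x^2 + x + 5).
Reduced: x^4 + x^3 + 3x^2 + 3x + 3.

x^4 + x^3 + 3x^2 + 3x + 3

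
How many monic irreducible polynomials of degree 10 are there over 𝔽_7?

x^(7^10) − x is the product of all monic irreducibles of degree dividing 10; Möbius inversion gives N = (1/10) Σ μ(10/d)·7^d.
Divisors of 10: 1, 2, 5, 10; μ(10/d) for each: 1, -1, -1, 1.
Σ = 7^1 − 7^2 − 7^5 + 7^10 = 282458400.
N = 282458400/10 = 28245840.

28245840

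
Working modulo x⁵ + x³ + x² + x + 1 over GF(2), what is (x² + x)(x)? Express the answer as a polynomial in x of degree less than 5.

Multiply in GF(2)[x]: (x² + x)·(x) = x³ + x².
Reduced: x³ + x².

x^3 + x^2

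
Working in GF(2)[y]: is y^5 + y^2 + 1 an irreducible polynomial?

Write P(y) = y^5 + y^2 + 1.
Check for roots in GF(2): P(0) = 1; P(1) = 1.
No roots, so no linear factors.
Monic irreducibles of degree 2 over GF(2): y^2 + y + 1.
None of them divide P (all give nonzero remainder).
No irreducible factor of degree ≤ 2 exists, so P is irreducible over GF(2).

Yes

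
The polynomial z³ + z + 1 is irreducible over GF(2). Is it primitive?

Write f(z) = z³ + z + 1.
|GF(2^3)^×| = 2^3 − 1 = 7. Prime factorization: 7 = 7.
f is primitive ⇔ z has order 7 in GF(2)[z]/(f), i.e. z^(7/q) ≠ 1 for each prime q | 7.
z^(1) mod f = z.
None equal 1, so z has full order 7; f is primitive.

Yes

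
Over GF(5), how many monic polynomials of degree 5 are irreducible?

By the necklace-counting formula, N_5(5) = (1/5) Σ_{d|5} μ(5/d)·5^d.
Divisors of 5: 1, 5; μ(5/d) for each: -1, 1.
Σ = − 5^1 + 5^5 = 3120.
N = 3120/5 = 624.

624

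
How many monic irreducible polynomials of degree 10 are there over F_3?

5880

The number of monic irreducibles of degree 10 over GF(3) is (1/10)·Σ_{d∣10} μ(10/d) 3^d.
Divisors of 10: 1, 2, 5, 10; μ(10/d) for each: 1, -1, -1, 1.
Σ = 3^1 − 3^2 − 3^5 + 3^10 = 58800.
N = 58800/10 = 5880.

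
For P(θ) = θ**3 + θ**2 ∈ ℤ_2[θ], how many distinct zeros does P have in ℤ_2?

Evaluate at each of the 2 elements of ℤ_2:
P(0) = 0 → root; P(1) = 0 → root.
Roots: {0, 1}.

2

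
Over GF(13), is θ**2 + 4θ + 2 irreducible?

Write f(θ) = θ**2 + 4θ + 2.
Check each element of GF(13) for a root: f(0)=2, f(1)=7, f(2)=1, f(3)=10, f(4)=8, f(5)=8, f(6)=10, f(7)=1, f(8)=7, f(9)=2, f(10)=12, f(11)=11, f(12)=12.
No roots. A degree-2 polynomial over a field with no linear factor is irreducible.

Yes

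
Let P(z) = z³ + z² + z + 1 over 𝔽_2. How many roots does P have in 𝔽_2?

1

Evaluate at each of the 2 elements of 𝔽_2:
P(0) = 1; P(1) = 0 → root.
Roots: {1}.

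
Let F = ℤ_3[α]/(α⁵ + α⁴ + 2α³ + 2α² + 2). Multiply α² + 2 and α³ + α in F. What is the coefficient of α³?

1

Multiply in ℤ_3[α]: (α² + 2)·(α³ + α) = α⁵ + 2α.
Reduce using α⁵ ≡ 2α⁴ + α³ + α² + 1 (mod α⁵ + α⁴ + 2α³ + 2α² + 2).
Reduced: 2α⁴ + α³ + α² + 2α + 1.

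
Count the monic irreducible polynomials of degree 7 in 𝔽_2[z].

Gauss's count: N_{2}(7) = (1/7) Σ_{d|7} μ(7/d)·2^d.
Divisors of 7: 1, 7; μ(7/d) for each: -1, 1.
Σ = − 2^1 + 2^7 = 126.
N = 126/7 = 18.

18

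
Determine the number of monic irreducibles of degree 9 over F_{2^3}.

14913024

Gauss's count: N_{8}(9) = (1/9) Σ_{d|9} μ(9/d)·8^d.
Divisors of 9: 1, 3, 9; μ(9/d) for each: 0, -1, 1.
Σ = − 8^3 + 8^9 = 134217216.
N = 134217216/9 = 14913024.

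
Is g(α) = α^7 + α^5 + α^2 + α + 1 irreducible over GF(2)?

Check for roots in GF(2): g(0) = 1; g(1) = 1.
No roots, so no linear factors.
Monic irreducibles of degree 2 over GF(2): α^2 + α + 1.
None of them divide g (all give nonzero remainder).
Monic irreducibles of degree 3 over GF(2): α^3 + α + 1, α^3 + α^2 + 1.
None of them divide g (all give nonzero remainder).
No irreducible factor of degree ≤ 3 exists, so g is irreducible over GF(2).

Yes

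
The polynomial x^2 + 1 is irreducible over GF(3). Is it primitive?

Write f(x) = x^2 + 1.
|GF(3^2)^×| = 3^2 − 1 = 8. Prime factorization: 8 = 2^3.
f is primitive ⇔ x has order 8 in GF(3)[x]/(f), i.e. x^(8/q) ≠ 1 for each prime q | 8.
x^(4) mod f = 1
Since x^(4) = 1, the order of x divides 4 < 8; not primitive.

No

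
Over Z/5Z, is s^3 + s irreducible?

No

Write m(s) = s^3 + s.
Check for roots in Z/5Z: m(0) = 0 → root; m(1) = 2; m(2) = 0 → root; m(3) = 0 → root; m(4) = 3.
m(0) = 0, so (s) divides m(s); m is reducible.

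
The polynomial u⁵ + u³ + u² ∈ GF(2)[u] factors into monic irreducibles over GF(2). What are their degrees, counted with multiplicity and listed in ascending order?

Write h(u) = u⁵ + u³ + u².
Roots in GF(2): h(0) = 0 → root; h(1) = 1.
Linear factors from roots: (u).
Complete factorization: h(u) = (u)^2·(u³ + u + 1).
Factor degrees with multiplicity: 1 + 1 + 3 = 5.

1, 1, 3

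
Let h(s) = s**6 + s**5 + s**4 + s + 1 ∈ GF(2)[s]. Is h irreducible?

Check for roots in GF(2): h(0) = 1; h(1) = 1.
No roots, so no linear factors.
Monic irreducibles of degree 2 over GF(2): s**2 + s + 1.
None of them divide h (all give nonzero remainder).
Monic irreducibles of degree 3 over GF(2): s**3 + s + 1, s**3 + s**2 + 1.
None of them divide h (all give nonzero remainder).
No irreducible factor of degree ≤ 3 exists, so h is irreducible over GF(2).

Yes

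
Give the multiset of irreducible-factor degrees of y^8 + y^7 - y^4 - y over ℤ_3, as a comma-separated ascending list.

1, 1, 1, 2, 3

Write h(y) = y^8 + y^7 - y^4 - y.
Roots in ℤ_3: h(0) = 0 → root; h(1) = 0 → root; h(2) = 0 → root.
Linear factors from roots: (y), (y - 1), (y + 1).
Complete factorization: h(y) = (y)·(y + 1)·(y - 1)·(y^2 + y - 1)·(y^3 - y - 1).
Factor degrees with multiplicity: 1 + 1 + 1 + 2 + 3 = 8.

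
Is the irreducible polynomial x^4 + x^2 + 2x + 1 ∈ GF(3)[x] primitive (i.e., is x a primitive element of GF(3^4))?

Write f(x) = x^4 + x^2 + 2x + 1.
|GF(3^4)^×| = 3^4 − 1 = 80. Prime factorization: 80 = 2^4·5.
f is primitive ⇔ x has order 80 in GF(3)[x]/(f), i.e. x^(80/q) ≠ 1 for each prime q | 80.
x^(40) mod f = 1
x^(16) mod f = 2x^3 + 2.
Since x^(40) = 1, the order of x divides 40 < 80; not primitive.

No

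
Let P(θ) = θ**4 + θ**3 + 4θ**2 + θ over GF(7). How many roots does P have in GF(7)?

Evaluate at each of the 7 elements of GF(7):
P(0) = 0 → root; P(1) = 0 → root; P(2) = 0 → root; P(3) = 0 → root; P(4) = 3; P(5) = 1; P(6) = 3.
Roots: {0, 1, 2, 3}.

4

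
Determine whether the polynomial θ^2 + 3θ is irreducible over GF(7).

No

Write P(θ) = θ^2 + 3θ.
Check for roots in GF(7): P(0) = 0 → root; P(1) = 4; P(2) = 3; P(3) = 4; P(4) = 0 → root; P(5) = 5; P(6) = 5.
P(0) = 0, so (θ) divides P(θ); P is reducible.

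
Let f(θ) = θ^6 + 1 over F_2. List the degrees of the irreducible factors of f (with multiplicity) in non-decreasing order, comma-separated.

Roots in F_2: f(0) = 1; f(1) = 0 → root.
Linear factors from roots: (θ + 1).
Complete factorization: f(θ) = (θ + 1)^2·(θ^2 + θ + 1)^2.
Factor degrees with multiplicity: 1 + 1 + 2 + 2 = 6.

1, 1, 2, 2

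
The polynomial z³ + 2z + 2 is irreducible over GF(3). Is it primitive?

Write f(z) = z³ + 2z + 2.
|GF(3^3)^×| = 3^3 − 1 = 26. Prime factorization: 26 = 2·13.
f is primitive ⇔ z has order 26 in GF(3)[z]/(f), i.e. z^(26/q) ≠ 1 for each prime q | 26.
z^(13) mod f = 1
z^(2) mod f = z².
Since z^(13) = 1, the order of z divides 13 < 26; not primitive.

No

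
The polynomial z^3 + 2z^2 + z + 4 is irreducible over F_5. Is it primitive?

No

Write f(z) = z^3 + 2z^2 + z + 4.
|GF(5^3)^×| = 5^3 − 1 = 124. Prime factorization: 124 = 2^2·31.
f is primitive ⇔ z has order 124 in GF(5)[z]/(f), i.e. z^(124/q) ≠ 1 for each prime q | 124.
z^(62) mod f = 1
z^(4) mod f = 3z^2 + 3z + 3.
Since z^(62) = 1, the order of z divides 62 < 124; not primitive.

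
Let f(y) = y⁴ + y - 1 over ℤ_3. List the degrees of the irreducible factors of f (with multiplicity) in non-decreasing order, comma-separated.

Roots in ℤ_3: f(0) = 2; f(1) = 1; f(2) = 2.
Complete factorization: f(y) = (y⁴ + y - 1).
Factor degrees with multiplicity: 4 = 4.

4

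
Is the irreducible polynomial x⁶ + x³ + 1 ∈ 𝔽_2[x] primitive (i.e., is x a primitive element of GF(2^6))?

No

Write f(x) = x⁶ + x³ + 1.
|GF(2^6)^×| = 2^6 − 1 = 63. Prime factorization: 63 = 3^2·7.
f is primitive ⇔ x has order 63 in GF(2)[x]/(f), i.e. x^(63/q) ≠ 1 for each prime q | 63.
x^(21) mod f = x³.
x^(9) mod f = 1
Since x^(9) = 1, the order of x divides 9 < 63; not primitive.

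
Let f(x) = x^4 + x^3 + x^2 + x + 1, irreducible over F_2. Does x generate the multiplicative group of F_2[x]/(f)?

No

|GF(2^4)^×| = 2^4 − 1 = 15. Prime factorization: 15 = 3·5.
f is primitive ⇔ x has order 15 in GF(2)[x]/(f), i.e. x^(15/q) ≠ 1 for each prime q | 15.
x^(5) mod f = 1
x^(3) mod f = x^3.
Since x^(5) = 1, the order of x divides 5 < 15; not primitive.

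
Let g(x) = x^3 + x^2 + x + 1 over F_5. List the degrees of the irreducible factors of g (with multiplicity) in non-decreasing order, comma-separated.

1, 1, 1

Roots in F_5: g(0) = 1; g(1) = 4; g(2) = 0 → root; g(3) = 0 → root; g(4) = 0 → root.
Linear factors from roots: (x + 3), (x + 2), (x + 1).
Complete factorization: g(x) = (x + 1)·(x + 2)·(x + 3).
Factor degrees with multiplicity: 1 + 1 + 1 = 3.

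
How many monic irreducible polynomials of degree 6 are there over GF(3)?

116

Gauss's count: N_{3}(6) = (1/6) Σ_{d|6} μ(6/d)·3^d.
Divisors of 6: 1, 2, 3, 6; μ(6/d) for each: 1, -1, -1, 1.
Σ = 3^1 − 3^2 − 3^3 + 3^6 = 696.
N = 696/6 = 116.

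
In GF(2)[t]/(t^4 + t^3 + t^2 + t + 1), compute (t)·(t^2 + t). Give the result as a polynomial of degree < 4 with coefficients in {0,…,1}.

t^3 + t^2

Multiply in GF(2)[t]: (t)·(t^2 + t) = t^3 + t^2.
Reduced: t^3 + t^2.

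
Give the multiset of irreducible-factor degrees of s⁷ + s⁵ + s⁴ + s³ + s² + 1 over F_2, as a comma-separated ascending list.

Write f(s) = s⁷ + s⁵ + s⁴ + s³ + s² + 1.
Roots in F_2: f(0) = 1; f(1) = 0 → root.
Linear factors from roots: (s + 1).
Complete factorization: f(s) = (s + 1)·(s² + s + 1)^3.
Factor degrees with multiplicity: 1 + 2 + 2 + 2 = 7.

1, 2, 2, 2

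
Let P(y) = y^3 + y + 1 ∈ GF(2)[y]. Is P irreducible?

Yes

Check for roots in GF(2): P(0) = 1; P(1) = 1.
No roots. A degree-3 polynomial over a field with no linear factor is irreducible.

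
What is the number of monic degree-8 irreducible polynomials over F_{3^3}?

35303625630

x^(27^8) − x is the product of all monic irreducibles of degree dividing 8; Möbius inversion gives N = (1/8) Σ μ(8/d)·27^d.
Divisors of 8: 1, 2, 4, 8; μ(8/d) for each: 0, 0, -1, 1.
Σ = − 27^4 + 27^8 = 282429005040.
N = 282429005040/8 = 35303625630.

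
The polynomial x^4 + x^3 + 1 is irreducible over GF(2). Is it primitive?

Yes

Write f(x) = x^4 + x^3 + 1.
|GF(2^4)^×| = 2^4 − 1 = 15. Prime factorization: 15 = 3·5.
f is primitive ⇔ x has order 15 in GF(2)[x]/(f), i.e. x^(15/q) ≠ 1 for each prime q | 15.
x^(5) mod f = x^3 + x + 1.
x^(3) mod f = x^3.
None equal 1, so x has full order 15; f is primitive.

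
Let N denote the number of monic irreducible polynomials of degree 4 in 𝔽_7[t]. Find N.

588

x^(7^4) − x is the product of all monic irreducibles of degree dividing 4; Möbius inversion gives N = (1/4) Σ μ(4/d)·7^d.
Divisors of 4: 1, 2, 4; μ(4/d) for each: 0, -1, 1.
Σ = − 7^2 + 7^4 = 2352.
N = 2352/4 = 588.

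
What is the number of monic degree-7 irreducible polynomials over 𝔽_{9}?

The number of monic irreducibles of degree 7 over GF(9) is (1/7)·Σ_{d∣7} μ(7/d) 9^d.
Divisors of 7: 1, 7; μ(7/d) for each: -1, 1.
Σ = − 9^1 + 9^7 = 4782960.
N = 4782960/7 = 683280.

683280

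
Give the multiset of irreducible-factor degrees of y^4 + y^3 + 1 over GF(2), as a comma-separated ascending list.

Write h(y) = y^4 + y^3 + 1.
Roots in GF(2): h(0) = 1; h(1) = 1.
Complete factorization: h(y) = (y^4 + y^3 + 1).
Factor degrees with multiplicity: 4 = 4.

4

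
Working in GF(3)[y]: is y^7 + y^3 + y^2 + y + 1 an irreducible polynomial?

Yes

Write f(y) = y^7 + y^3 + y^2 + y + 1.
Check for roots in GF(3): f(0) = 1; f(1) = 2; f(2) = 2.
No roots, so no linear factors.
Monic irreducibles of degree 2 over GF(3): y^2 + 1, y^2 + y + 2, y^2 + 2y + 2.
None of them divide f (all give nonzero remainder).
Degree-3 irreducible divisors: test the 8 monic irreducibles of degree 3 over GF(3).
None of them divide f (all give nonzero remainder).
No irreducible factor of degree ≤ 3 exists, so f is irreducible over GF(3).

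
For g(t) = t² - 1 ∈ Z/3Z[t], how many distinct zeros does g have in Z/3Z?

2

Evaluate at each of the 3 elements of Z/3Z:
g(0) = 2; g(1) = 0 → root; g(2) = 0 → root.
Roots: {1, 2}.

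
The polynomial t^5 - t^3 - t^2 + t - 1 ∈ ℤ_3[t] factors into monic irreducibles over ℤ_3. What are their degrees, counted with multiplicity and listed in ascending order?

1, 2, 2

Write g(t) = t^5 - t^3 - t^2 + t - 1.
Roots in ℤ_3: g(0) = 2; g(1) = 2; g(2) = 0 → root.
Linear factors from roots: (t + 1).
Complete factorization: g(t) = (t + 1)·(t^2 + 1)·(t^2 - t - 1).
Factor degrees with multiplicity: 1 + 2 + 2 = 5.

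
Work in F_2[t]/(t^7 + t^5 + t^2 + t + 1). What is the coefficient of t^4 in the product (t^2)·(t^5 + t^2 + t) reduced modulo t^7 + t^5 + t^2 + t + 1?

Multiply in F_2[t]: (t^2)·(t^5 + t^2 + t) = t^7 + t^4 + t^3.
Reduce using t^7 ≡ t^5 + t^2 + t + 1 (mod t^7 + t^5 + t^2 + t + 1).
Reduced: t^5 + t^4 + t^3 + t^2 + t + 1.

1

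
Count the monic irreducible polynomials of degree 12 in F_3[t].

44220

By the necklace-counting formula, N_3(12) = (1/12) Σ_{d|12} μ(12/d)·3^d.
Divisors of 12: 1, 2, 3, 4, 6, 12; μ(12/d) for each: 0, 1, 0, -1, -1, 1.
Σ = 3^2 − 3^4 − 3^6 + 3^12 = 530640.
N = 530640/12 = 44220.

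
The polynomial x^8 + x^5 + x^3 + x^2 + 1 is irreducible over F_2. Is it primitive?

Write f(x) = x^8 + x^5 + x^3 + x^2 + 1.
|GF(2^8)^×| = 2^8 − 1 = 255. Prime factorization: 255 = 3·5·17.
f is primitive ⇔ x has order 255 in GF(2)[x]/(f), i.e. x^(255/q) ≠ 1 for each prime q | 255.
x^(85) mod f = x^7 + x^5 + x^4 + x^3 + x^2 + x.
x^(51) mod f = x^7 + x^6 + x^4 + x^3 + x^2.
x^(15) mod f = x^7 + x^6 + x^5 + x^2.
None equal 1, so x has full order 255; f is primitive.

Yes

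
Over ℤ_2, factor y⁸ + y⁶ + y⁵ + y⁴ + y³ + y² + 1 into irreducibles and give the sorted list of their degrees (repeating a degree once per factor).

Write g(y) = y⁸ + y⁶ + y⁵ + y⁴ + y³ + y² + 1.
Roots in ℤ_2: g(0) = 1; g(1) = 1.
Complete factorization: g(y) = (y² + y + 1)·(y³ + y + 1)·(y³ + y² + 1).
Factor degrees with multiplicity: 2 + 3 + 3 = 8.

2, 3, 3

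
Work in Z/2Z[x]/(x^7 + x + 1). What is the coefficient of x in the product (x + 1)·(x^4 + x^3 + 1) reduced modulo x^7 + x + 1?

Multiply in Z/2Z[x]: (x + 1)·(x^4 + x^3 + 1) = x^5 + x^3 + x + 1.
Reduced: x^5 + x^3 + x + 1.

1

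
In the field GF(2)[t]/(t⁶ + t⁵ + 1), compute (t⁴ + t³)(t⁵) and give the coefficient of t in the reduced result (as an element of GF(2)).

0

Multiply in GF(2)[t]: (t⁴ + t³)·(t⁵) = t⁹ + t⁸.
Reduce using t⁶ ≡ t⁵ + 1 (mod t⁶ + t⁵ + 1).
Reduced: t³.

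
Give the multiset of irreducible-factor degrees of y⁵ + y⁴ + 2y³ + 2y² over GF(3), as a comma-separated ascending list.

Write g(y) = y⁵ + y⁴ + 2y³ + 2y².
Roots in GF(3): g(0) = 0 → root; g(1) = 0 → root; g(2) = 0 → root.
Linear factors from roots: (y), (y + 2), (y + 1).
Complete factorization: g(y) = (y + 2)·(y)^2·(y + 1)^2.
Factor degrees with multiplicity: 1 + 1 + 1 + 1 + 1 = 5.

1, 1, 1, 1, 1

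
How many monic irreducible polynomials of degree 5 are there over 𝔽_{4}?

204

The number of monic irreducibles of degree 5 over GF(4) is (1/5)·Σ_{d∣5} μ(5/d) 4^d.
Divisors of 5: 1, 5; μ(5/d) for each: -1, 1.
Σ = − 4^1 + 4^5 = 1020.
N = 1020/5 = 204.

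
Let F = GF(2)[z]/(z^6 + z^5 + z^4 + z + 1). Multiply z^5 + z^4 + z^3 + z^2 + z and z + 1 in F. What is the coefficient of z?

Multiply in GF(2)[z]: (z^5 + z^4 + z^3 + z^2 + z)·(z + 1) = z^6 + z.
Reduce using z^6 ≡ z^5 + z^4 + z + 1 (mod z^6 + z^5 + z^4 + z + 1).
Reduced: z^5 + z^4 + 1.

0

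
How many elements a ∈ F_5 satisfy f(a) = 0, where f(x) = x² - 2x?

2

Evaluate at each of the 5 elements of F_5:
f(0) = 0 → root; f(1) = 4; f(2) = 0 → root; f(3) = 3; f(4) = 3.
Roots: {0, 2}.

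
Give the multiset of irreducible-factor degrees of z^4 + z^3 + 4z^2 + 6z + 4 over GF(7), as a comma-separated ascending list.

1, 3

Write g(z) = z^4 + z^3 + 4z^2 + 6z + 4.
Linear factors from roots: (z + 5).
Complete factorization: g(z) = (z + 5)·(z^3 + 3z^2 + 3z + 5).
Factor degrees with multiplicity: 1 + 3 = 4.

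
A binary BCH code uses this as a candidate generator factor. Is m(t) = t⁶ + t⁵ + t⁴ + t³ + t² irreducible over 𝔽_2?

No

Check for roots in 𝔽_2: m(0) = 0 → root; m(1) = 1.
m(0) = 0, so (t) divides m(t); m is reducible.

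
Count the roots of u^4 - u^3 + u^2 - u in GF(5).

Write f(u) = u^4 - u^3 + u^2 - u.
Evaluate at each of the 5 elements of GF(5):
f(0) = 0 → root; f(1) = 0 → root; f(2) = 0 → root; f(3) = 0 → root; f(4) = 4.
Roots: {0, 1, 2, 3}.

4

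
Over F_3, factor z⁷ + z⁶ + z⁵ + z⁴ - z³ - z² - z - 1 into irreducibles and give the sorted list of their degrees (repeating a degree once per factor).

1, 1, 1, 2, 2

Write h(z) = z⁷ + z⁶ + z⁵ + z⁴ - z³ - z² - z - 1.
Roots in F_3: h(0) = 2; h(1) = 0 → root; h(2) = 0 → root.
Linear factors from roots: (z - 1), (z + 1).
Complete factorization: h(z) = (z - 1)·(z + 1)^2·(z² + 1)^2.
Factor degrees with multiplicity: 1 + 1 + 1 + 2 + 2 = 7.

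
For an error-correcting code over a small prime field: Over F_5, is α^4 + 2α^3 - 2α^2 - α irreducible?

No

Write m(α) = α^4 + 2α^3 - 2α^2 - α.
Check for roots in F_5: m(0) = 0 → root; m(1) = 0 → root; m(2) = 2; m(3) = 4; m(4) = 3.
m(0) = 0, so (α) divides m(α); m is reducible.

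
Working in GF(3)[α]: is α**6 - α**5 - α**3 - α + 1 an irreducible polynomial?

Yes

Write f(α) = α**6 - α**5 - α**3 - α + 1.
Check for roots in GF(3): f(0) = 1; f(1) = 2; f(2) = 2.
No roots, so no linear factors.
Monic irreducibles of degree 2 over GF(3): α**2 + 1, α**2 + α - 1, α**2 - α - 1.
None of them divide f (all give nonzero remainder).
Degree-3 irreducible divisors: test the 8 monic irreducibles of degree 3 over GF(3).
None of them divide f (all give nonzero remainder).
No irreducible factor of degree ≤ 3 exists, so f is irreducible over GF(3).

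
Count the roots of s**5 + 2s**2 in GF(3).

2

Write P(s) = s**5 + 2s**2.
Evaluate at each of the 3 elements of GF(3):
P(0) = 0 → root; P(1) = 0 → root; P(2) = 1.
Roots: {0, 1}.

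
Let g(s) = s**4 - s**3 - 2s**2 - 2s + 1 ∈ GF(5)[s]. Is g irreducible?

Yes

Check for roots in GF(5): g(0) = 1; g(1) = 2; g(2) = 2; g(3) = 1; g(4) = 3.
No roots, so no linear factors.
Degree-2 irreducible divisors: test the 10 monic irreducibles of degree 2 over GF(5).
None of them divide g (all give nonzero remainder).
No irreducible factor of degree ≤ 2 exists, so g is irreducible over GF(5).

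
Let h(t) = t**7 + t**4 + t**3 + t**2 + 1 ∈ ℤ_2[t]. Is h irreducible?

Yes

Check for roots in ℤ_2: h(0) = 1; h(1) = 1.
No roots, so no linear factors.
Monic irreducibles of degree 2 over GF(2): t**2 + t + 1.
None of them divide h (all give nonzero remainder).
Monic irreducibles of degree 3 over GF(2): t**3 + t + 1, t**3 + t**2 + 1.
None of them divide h (all give nonzero remainder).
No irreducible factor of degree ≤ 3 exists, so h is irreducible over GF(2).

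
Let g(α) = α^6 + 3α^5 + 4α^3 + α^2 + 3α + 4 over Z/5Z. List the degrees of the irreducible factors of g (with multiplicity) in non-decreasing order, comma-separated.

Roots in Z/5Z: g(0) = 4; g(1) = 1; g(2) = 1; g(3) = 3; g(4) = 1.
Complete factorization: g(α) = (α^6 + 3α^5 + 4α^3 + α^2 + 3α + 4).
Factor degrees with multiplicity: 6 = 6.

6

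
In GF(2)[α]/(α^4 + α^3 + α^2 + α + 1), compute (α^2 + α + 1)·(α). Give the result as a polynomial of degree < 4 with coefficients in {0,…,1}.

α^3 + α^2 + α

Multiply in GF(2)[α]: (α^2 + α + 1)·(α) = α^3 + α^2 + α.
Reduced: α^3 + α^2 + α.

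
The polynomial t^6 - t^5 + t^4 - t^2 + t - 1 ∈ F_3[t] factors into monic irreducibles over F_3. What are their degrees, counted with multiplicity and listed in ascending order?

Write f(t) = t^6 - t^5 + t^4 - t^2 + t - 1.
Roots in F_3: f(0) = 2; f(1) = 0 → root; f(2) = 0 → root.
Linear factors from roots: (t - 1), (t + 1).
Complete factorization: f(t) = (t - 1)·(t + 1)^3·(t^2 + 1).
Factor degrees with multiplicity: 1 + 1 + 1 + 1 + 2 = 6.

1, 1, 1, 1, 2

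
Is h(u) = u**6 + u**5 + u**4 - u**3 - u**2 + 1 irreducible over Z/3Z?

Check for roots in Z/3Z: h(0) = 1; h(1) = 2; h(2) = 2.
No roots, so no linear factors.
Monic irreducibles of degree 2 over GF(3): u**2 + 1, u**2 + u - 1, u**2 - u - 1.
None of them divide h (all give nonzero remainder).
Degree-3 irreducible divisors: test the 8 monic irreducibles of degree 3 over GF(3).
None of them divide h (all give nonzero remainder).
No irreducible factor of degree ≤ 3 exists, so h is irreducible over GF(3).

Yes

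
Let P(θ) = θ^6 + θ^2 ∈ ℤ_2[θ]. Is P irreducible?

Check for roots in ℤ_2: P(0) = 0 → root; P(1) = 0 → root.
P(0) = 0, so (θ) divides P(θ); P is reducible.

No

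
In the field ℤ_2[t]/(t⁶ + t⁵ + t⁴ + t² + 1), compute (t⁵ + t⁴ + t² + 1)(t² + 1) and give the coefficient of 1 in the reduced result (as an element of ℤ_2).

1

Multiply in ℤ_2[t]: (t⁵ + t⁴ + t² + 1)·(t² + 1) = t⁷ + t⁶ + t⁵ + 1.
Reduce using t⁶ ≡ t⁵ + t⁴ + t² + 1 (mod t⁶ + t⁵ + t⁴ + t² + 1).
Reduced: t³ + t + 1.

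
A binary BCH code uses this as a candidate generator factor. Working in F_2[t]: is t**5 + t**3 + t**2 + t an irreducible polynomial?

No

Write g(t) = t**5 + t**3 + t**2 + t.
Check for roots in F_2: g(0) = 0 → root; g(1) = 0 → root.
g(0) = 0, so (t) divides g(t); g is reducible.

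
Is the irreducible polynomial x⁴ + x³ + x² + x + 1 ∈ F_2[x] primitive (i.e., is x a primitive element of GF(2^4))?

Write f(x) = x⁴ + x³ + x² + x + 1.
|GF(2^4)^×| = 2^4 − 1 = 15. Prime factorization: 15 = 3·5.
f is primitive ⇔ x has order 15 in GF(2)[x]/(f), i.e. x^(15/q) ≠ 1 for each prime q | 15.
x^(5) mod f = 1
x^(3) mod f = x³.
Since x^(5) = 1, the order of x divides 5 < 15; not primitive.

No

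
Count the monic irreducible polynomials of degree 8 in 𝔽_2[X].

30

x^(2^8) − x is the product of all monic irreducibles of degree dividing 8; Möbius inversion gives N = (1/8) Σ μ(8/d)·2^d.
Divisors of 8: 1, 2, 4, 8; μ(8/d) for each: 0, 0, -1, 1.
Σ = − 2^4 + 2^8 = 240.
N = 240/8 = 30.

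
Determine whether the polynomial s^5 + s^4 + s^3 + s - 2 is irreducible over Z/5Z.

Yes

Write h(s) = s^5 + s^4 + s^3 + s - 2.
Check for roots in Z/5Z: h(0) = 3; h(1) = 2; h(2) = 1; h(3) = 2; h(4) = 1.
No roots, so no linear factors.
Degree-2 irreducible divisors: test the 10 monic irreducibles of degree 2 over GF(5).
None of them divide h (all give nonzero remainder).
No irreducible factor of degree ≤ 2 exists, so h is irreducible over GF(5).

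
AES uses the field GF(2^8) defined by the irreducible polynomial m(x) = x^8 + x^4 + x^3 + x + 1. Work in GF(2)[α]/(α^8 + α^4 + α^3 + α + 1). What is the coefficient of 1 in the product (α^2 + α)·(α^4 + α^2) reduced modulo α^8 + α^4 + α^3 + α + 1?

0

Multiply in GF(2)[α]: (α^2 + α)·(α^4 + α^2) = α^6 + α^5 + α^4 + α^3.
Reduced: α^6 + α^5 + α^4 + α^3.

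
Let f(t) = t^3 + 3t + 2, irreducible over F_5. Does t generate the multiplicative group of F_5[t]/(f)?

Yes

|GF(5^3)^×| = 5^3 − 1 = 124. Prime factorization: 124 = 2^2·31.
f is primitive ⇔ t has order 124 in GF(5)[t]/(f), i.e. t^(124/q) ≠ 1 for each prime q | 124.
t^(62) mod f = 4.
t^(4) mod f = 2t^2 + 3t.
None equal 1, so t has full order 124; f is primitive.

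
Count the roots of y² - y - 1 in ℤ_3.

0

Write h(y) = y² - y - 1.
Evaluate at each of the 3 elements of ℤ_3:
h(0) = 2; h(1) = 2; h(2) = 1.
No element is a root.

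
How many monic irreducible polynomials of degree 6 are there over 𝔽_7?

19544

x^(7^6) − x is the product of all monic irreducibles of degree dividing 6; Möbius inversion gives N = (1/6) Σ μ(6/d)·7^d.
Divisors of 6: 1, 2, 3, 6; μ(6/d) for each: 1, -1, -1, 1.
Σ = 7^1 − 7^2 − 7^3 + 7^6 = 117264.
N = 117264/6 = 19544.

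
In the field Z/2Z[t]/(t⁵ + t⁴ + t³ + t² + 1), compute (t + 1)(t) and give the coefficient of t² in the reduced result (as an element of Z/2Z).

1

Multiply in Z/2Z[t]: (t + 1)·(t) = t² + t.
Reduced: t² + t.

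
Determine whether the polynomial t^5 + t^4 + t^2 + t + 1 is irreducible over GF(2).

Write g(t) = t^5 + t^4 + t^2 + t + 1.
Check for roots in GF(2): g(0) = 1; g(1) = 1.
No roots, so no linear factors.
Monic irreducibles of degree 2 over GF(2): t^2 + t + 1.
None of them divide g (all give nonzero remainder).
No irreducible factor of degree ≤ 2 exists, so g is irreducible over GF(2).

Yes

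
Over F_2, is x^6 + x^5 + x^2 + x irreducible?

No

Write P(x) = x^6 + x^5 + x^2 + x.
Check for roots in F_2: P(0) = 0 → root; P(1) = 0 → root.
P(0) = 0, so (x) divides P(x); P is reducible.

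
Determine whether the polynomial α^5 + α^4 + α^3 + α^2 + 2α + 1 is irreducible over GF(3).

Write h(α) = α^5 + α^4 + α^3 + α^2 + 2α + 1.
Check for roots in GF(3): h(0) = 1; h(1) = 1; h(2) = 2.
No roots, so no linear factors.
Monic irreducibles of degree 2 over GF(3): α^2 + 1, α^2 + α + 2, α^2 + 2α + 2.
None of them divide h (all give nonzero remainder).
No irreducible factor of degree ≤ 2 exists, so h is irreducible over GF(3).

Yes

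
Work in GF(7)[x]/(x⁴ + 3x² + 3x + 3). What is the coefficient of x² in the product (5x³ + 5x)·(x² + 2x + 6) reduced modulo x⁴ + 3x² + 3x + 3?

0

Multiply in GF(7)[x]: (5x³ + 5x)·(x² + 2x + 6) = 5x⁵ + 3x⁴ + 3x² + 2x.
Reduce using x⁴ ≡ 4x² + 4x + 4 (mod x⁴ + 3x² + 3x + 3).
Reduced: 6x³ + 6x + 5.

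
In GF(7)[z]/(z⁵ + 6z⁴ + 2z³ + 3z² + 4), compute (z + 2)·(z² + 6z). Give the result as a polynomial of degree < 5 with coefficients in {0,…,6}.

Multiply in GF(7)[z]: (z + 2)·(z² + 6z) = z³ + z² + 5z.
Reduced: z³ + z² + 5z.

z^3 + z^2 + 5z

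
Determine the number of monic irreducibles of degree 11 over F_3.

Gauss's count: N_{3}(11) = (1/11) Σ_{d|11} μ(11/d)·3^d.
Divisors of 11: 1, 11; μ(11/d) for each: -1, 1.
Σ = − 3^1 + 3^11 = 177144.
N = 177144/11 = 16104.

16104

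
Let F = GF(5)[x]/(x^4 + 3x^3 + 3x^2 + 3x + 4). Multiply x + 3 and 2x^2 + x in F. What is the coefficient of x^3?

2

Multiply in GF(5)[x]: (x + 3)·(2x^2 + x) = 2x^3 + 2x^2 + 3x.
Reduced: 2x^3 + 2x^2 + 3x.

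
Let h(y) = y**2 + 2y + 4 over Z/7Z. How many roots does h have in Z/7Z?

Evaluate at each of the 7 elements of Z/7Z:
h(0) = 4; h(1) = 0 → root; h(2) = 5; h(3) = 5; h(4) = 0 → root; h(5) = 4; h(6) = 3.
Roots: {1, 4}.

2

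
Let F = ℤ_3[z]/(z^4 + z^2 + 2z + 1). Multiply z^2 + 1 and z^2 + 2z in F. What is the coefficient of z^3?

Multiply in ℤ_3[z]: (z^2 + 1)·(z^2 + 2z) = z^4 + 2z^3 + z^2 + 2z.
Reduce using z^4 ≡ 2z^2 + z + 2 (mod z^4 + z^2 + 2z + 1).
Reduced: 2z^3 + 2.

2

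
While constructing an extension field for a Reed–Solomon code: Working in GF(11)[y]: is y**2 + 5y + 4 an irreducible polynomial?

No

Write m(y) = y**2 + 5y + 4.
Check each element of GF(11) for a root: m(0)=4, m(1)=10, m(2)=7, m(3)=6, m(4)=7, m(5)=10, m(6)=4, m(7)=0, m(8)=9, m(9)=9, m(10)=0.
m(7) = 0, so (y − 7) divides m(y); m is reducible.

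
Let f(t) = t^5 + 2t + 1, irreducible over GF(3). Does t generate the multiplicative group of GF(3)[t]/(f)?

|GF(3^5)^×| = 3^5 − 1 = 242. Prime factorization: 242 = 2·11^2.
f is primitive ⇔ t has order 242 in GF(3)[t]/(f), i.e. t^(242/q) ≠ 1 for each prime q | 242.
t^(121) mod f = 2.
t^(22) mod f = 2t^3 + 2t^2 + t + 1.
None equal 1, so t has full order 242; f is primitive.

Yes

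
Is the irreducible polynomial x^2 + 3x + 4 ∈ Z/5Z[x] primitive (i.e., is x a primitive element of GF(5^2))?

Write f(x) = x^2 + 3x + 4.
|GF(5^2)^×| = 5^2 − 1 = 24. Prime factorization: 24 = 2^3·3.
f is primitive ⇔ x has order 24 in GF(5)[x]/(f), i.e. x^(24/q) ≠ 1 for each prime q | 24.
x^(12) mod f = 1
x^(8) mod f = 3x + 4.
Since x^(12) = 1, the order of x divides 12 < 24; not primitive.

No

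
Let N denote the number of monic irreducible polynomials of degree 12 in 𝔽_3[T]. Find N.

44220

x^(3^12) − x is the product of all monic irreducibles of degree dividing 12; Möbius inversion gives N = (1/12) Σ μ(12/d)·3^d.
Divisors of 12: 1, 2, 3, 4, 6, 12; μ(12/d) for each: 0, 1, 0, -1, -1, 1.
Σ = 3^2 − 3^4 − 3^6 + 3^12 = 530640.
N = 530640/12 = 44220.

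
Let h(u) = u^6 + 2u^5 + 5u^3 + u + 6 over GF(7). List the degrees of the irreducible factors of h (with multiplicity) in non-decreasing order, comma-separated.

2, 2, 2

Complete factorization: h(u) = (u^2 + 3u + 5)^3.
Factor degrees with multiplicity: 2 + 2 + 2 = 6.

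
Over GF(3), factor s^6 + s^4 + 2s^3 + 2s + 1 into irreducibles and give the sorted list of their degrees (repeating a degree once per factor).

Write g(s) = s^6 + s^4 + 2s^3 + 2s + 1.
Roots in GF(3): g(0) = 1; g(1) = 1; g(2) = 2.
Complete factorization: g(s) = (s^6 + s^4 + 2s^3 + 2s + 1).
Factor degrees with multiplicity: 6 = 6.

6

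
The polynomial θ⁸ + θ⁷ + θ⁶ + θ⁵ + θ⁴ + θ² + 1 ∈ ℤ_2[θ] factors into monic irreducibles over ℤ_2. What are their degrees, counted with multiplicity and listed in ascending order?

Write h(θ) = θ⁸ + θ⁷ + θ⁶ + θ⁵ + θ⁴ + θ² + 1.
Roots in ℤ_2: h(0) = 1; h(1) = 1.
Complete factorization: h(θ) = (θ⁸ + θ⁷ + θ⁶ + θ⁵ + θ⁴ + θ² + 1).
Factor degrees with multiplicity: 8 = 8.

8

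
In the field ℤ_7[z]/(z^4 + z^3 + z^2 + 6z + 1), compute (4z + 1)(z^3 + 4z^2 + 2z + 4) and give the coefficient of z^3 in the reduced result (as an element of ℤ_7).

Multiply in ℤ_7[z]: (4z + 1)·(z^3 + 4z^2 + 2z + 4) = 4z^4 + 3z^3 + 5z^2 + 4z + 4.
Reduce using z^4 ≡ 6z^3 + 6z^2 + z + 6 (mod z^4 + z^3 + z^2 + 6z + 1).
Reduced: 6z^3 + z^2 + z.

6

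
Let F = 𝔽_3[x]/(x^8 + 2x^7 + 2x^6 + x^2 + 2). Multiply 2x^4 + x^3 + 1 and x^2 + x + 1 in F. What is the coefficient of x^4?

0

Multiply in 𝔽_3[x]: (2x^4 + x^3 + 1)·(x^2 + x + 1) = 2x^6 + x^3 + x^2 + x + 1.
Reduced: 2x^6 + x^3 + x^2 + x + 1.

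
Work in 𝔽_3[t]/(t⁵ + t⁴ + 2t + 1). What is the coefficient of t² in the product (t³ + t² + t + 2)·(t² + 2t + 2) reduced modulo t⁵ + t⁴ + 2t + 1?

0

Multiply in 𝔽_3[t]: (t³ + t² + t + 2)·(t² + 2t + 2) = t⁵ + 2t³ + 1.
Reduce using t⁵ ≡ 2t⁴ + t + 2 (mod t⁵ + t⁴ + 2t + 1).
Reduced: 2t⁴ + 2t³ + t.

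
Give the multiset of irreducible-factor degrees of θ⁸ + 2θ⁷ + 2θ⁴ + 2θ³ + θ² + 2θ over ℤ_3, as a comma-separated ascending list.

Write f(θ) = θ⁸ + 2θ⁷ + 2θ⁴ + 2θ³ + θ² + 2θ.
Roots in ℤ_3: f(0) = 0 → root; f(1) = 1; f(2) = 1.
Linear factors from roots: (θ).
Complete factorization: f(θ) = (θ)·(θ² + 2θ + 2)^2·(θ³ + θ² + 2).
Factor degrees with multiplicity: 1 + 2 + 2 + 3 = 8.

1, 2, 2, 3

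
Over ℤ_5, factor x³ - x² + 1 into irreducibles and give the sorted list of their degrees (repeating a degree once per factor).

Write f(x) = x³ - x² + 1.
Roots in ℤ_5: f(0) = 1; f(1) = 1; f(2) = 0 → root; f(3) = 4; f(4) = 4.
Linear factors from roots: (x - 2).
Complete factorization: f(x) = (x - 2)·(x² + x + 2).
Factor degrees with multiplicity: 1 + 2 = 3.

1, 2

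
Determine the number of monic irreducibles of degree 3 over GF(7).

112

Gauss's count: N_{7}(3) = (1/3) Σ_{d|3} μ(3/d)·7^d.
Divisors of 3: 1, 3; μ(3/d) for each: -1, 1.
Σ = − 7^1 + 7^3 = 336.
N = 336/3 = 112.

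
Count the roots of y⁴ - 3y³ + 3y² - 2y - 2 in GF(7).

1

Write h(y) = y⁴ - 3y³ + 3y² - 2y - 2.
Evaluate at each of the 7 elements of GF(7):
h(0) = 5; h(1) = 4; h(2) = 5; h(3) = 5; h(4) = 4; h(5) = 5; h(6) = 0 → root.
Roots: {6}.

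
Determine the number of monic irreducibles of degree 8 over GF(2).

By the necklace-counting formula, N_2(8) = (1/8) Σ_{d|8} μ(8/d)·2^d.
Divisors of 8: 1, 2, 4, 8; μ(8/d) for each: 0, 0, -1, 1.
Σ = − 2^4 + 2^8 = 240.
N = 240/8 = 30.

30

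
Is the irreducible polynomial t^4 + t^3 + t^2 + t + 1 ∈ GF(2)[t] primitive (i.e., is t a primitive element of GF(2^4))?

Write f(t) = t^4 + t^3 + t^2 + t + 1.
|GF(2^4)^×| = 2^4 − 1 = 15. Prime factorization: 15 = 3·5.
f is primitive ⇔ t has order 15 in GF(2)[t]/(f), i.e. t^(15/q) ≠ 1 for each prime q | 15.
t^(5) mod f = 1
t^(3) mod f = t^3.
Since t^(5) = 1, the order of t divides 5 < 15; not primitive.

No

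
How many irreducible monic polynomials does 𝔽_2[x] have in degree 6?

Gauss's count: N_{2}(6) = (1/6) Σ_{d|6} μ(6/d)·2^d.
Divisors of 6: 1, 2, 3, 6; μ(6/d) for each: 1, -1, -1, 1.
Σ = 2^1 − 2^2 − 2^3 + 2^6 = 54.
N = 54/6 = 9.

9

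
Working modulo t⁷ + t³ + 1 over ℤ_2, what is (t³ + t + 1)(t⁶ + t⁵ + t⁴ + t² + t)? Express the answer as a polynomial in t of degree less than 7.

t^4 + t^3 + t^2

Multiply in ℤ_2[t]: (t³ + t + 1)·(t⁶ + t⁵ + t⁴ + t² + t) = t⁹ + t⁸ + t⁵ + t³ + t.
Reduce using t⁷ ≡ t³ + 1 (mod t⁷ + t³ + 1).
Reduced: t⁴ + t³ + t².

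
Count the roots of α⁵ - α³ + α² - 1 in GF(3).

Write P(α) = α⁵ - α³ + α² - 1.
Evaluate at each of the 3 elements of GF(3):
P(0) = 2; P(1) = 0 → root; P(2) = 0 → root.
Roots: {1, 2}.

2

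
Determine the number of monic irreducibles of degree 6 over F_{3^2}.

88440

By the necklace-counting formula, N_9(6) = (1/6) Σ_{d|6} μ(6/d)·9^d.
Divisors of 6: 1, 2, 3, 6; μ(6/d) for each: 1, -1, -1, 1.
Σ = 9^1 − 9^2 − 9^3 + 9^6 = 530640.
N = 530640/6 = 88440.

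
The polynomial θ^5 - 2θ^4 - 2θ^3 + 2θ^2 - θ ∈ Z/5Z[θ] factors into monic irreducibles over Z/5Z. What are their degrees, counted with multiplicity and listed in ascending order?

Write f(θ) = θ^5 - 2θ^4 - 2θ^3 + 2θ^2 - θ.
Roots in Z/5Z: f(0) = 0 → root; f(1) = 3; f(2) = 0 → root; f(3) = 2; f(4) = 2.
Linear factors from roots: (θ), (θ - 2).
Complete factorization: f(θ) = (θ)·(θ - 2)·(θ^3 - 2θ - 2).
Factor degrees with multiplicity: 1 + 1 + 3 = 5.

1, 1, 3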